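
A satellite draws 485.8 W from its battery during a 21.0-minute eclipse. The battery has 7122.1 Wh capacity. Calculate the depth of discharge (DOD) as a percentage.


E_used = P * t / 60 = 485.8 * 21.0 / 60 = 170.0300 Wh
DOD = E_used / E_total * 100 = 170.0300 / 7122.1 * 100
DOD = 2.3874 %

2.3874 %


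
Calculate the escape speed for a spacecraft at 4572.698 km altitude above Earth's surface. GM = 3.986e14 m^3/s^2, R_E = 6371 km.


r = 6371.0 + 4572.698 = 10943.6980 km = 1.0943698e+07 m
v_esc = sqrt(2*mu/r) = sqrt(2*3.986e14 / 1.0943698e+07)
v_esc = 8534.9621 m/s = 8.5350 km/s

8.5350 km/s


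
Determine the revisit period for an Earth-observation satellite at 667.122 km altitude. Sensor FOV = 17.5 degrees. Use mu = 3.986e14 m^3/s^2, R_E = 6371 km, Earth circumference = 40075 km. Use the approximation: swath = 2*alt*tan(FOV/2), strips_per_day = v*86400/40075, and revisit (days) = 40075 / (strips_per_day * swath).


swath = 2*667.122*tan(0.1527163) = 205.3598 km
v = sqrt(mu/r) = 7525.5848 m/s = 7.5256 km/s
strips/day = v*86400/40075 = 7.5256*86400/40075 = 16.2248
coverage/day = strips * swath = 16.2248 * 205.3598 = 3331.9301 km
revisit = 40075 / 3331.9301 = 12.0276 days

12.0276 days


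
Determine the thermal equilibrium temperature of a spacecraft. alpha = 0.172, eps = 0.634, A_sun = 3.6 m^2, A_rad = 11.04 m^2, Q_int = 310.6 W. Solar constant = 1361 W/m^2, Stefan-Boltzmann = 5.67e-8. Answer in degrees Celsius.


Numerator = alpha*S*A_sun + Q_int = 0.172*1361*3.6 + 310.6 = 1153.3312 W
Denominator = eps*sigma*A_rad = 0.634*5.67e-8*11.04 = 3.9686371e-07 W/K^4
T^4 = 2.906114e+09 K^4
T = 232.1818 K = -40.9682 C

-40.9682 degrees Celsius


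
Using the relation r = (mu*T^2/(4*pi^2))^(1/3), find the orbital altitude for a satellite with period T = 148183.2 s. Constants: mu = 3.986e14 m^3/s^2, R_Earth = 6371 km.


T = 148183.2 s
r = (mu*T^2/(4*pi^2))^(1/3) = (3.986e14 * 148183.2^2 / (4*pi^2))^(1/3)
r = 6.0523658e+07 m = 60523.6575 km
alt = r - R_E = 60523.6575 - 6371 = 54152.6575 km

54152.6575 km


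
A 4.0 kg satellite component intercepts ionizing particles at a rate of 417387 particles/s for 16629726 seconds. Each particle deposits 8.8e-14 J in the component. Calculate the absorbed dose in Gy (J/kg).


Total energy deposited = rate * time * E_per
  = 417387 * 16629726 * 8.8e-14 = 0.6108108 J
Dose = E_total / mass = 0.6108108 / 4.0
Dose = 0.1527027 Gy

0.1527 Gy


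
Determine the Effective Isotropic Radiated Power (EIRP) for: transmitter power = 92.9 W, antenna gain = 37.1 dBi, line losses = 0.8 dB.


Pt = 92.9 W = 19.6802 dBW
EIRP = Pt_dBW + Gt - losses = 19.6802 + 37.1 - 0.8 = 55.9802 dBW

55.9802 dBW


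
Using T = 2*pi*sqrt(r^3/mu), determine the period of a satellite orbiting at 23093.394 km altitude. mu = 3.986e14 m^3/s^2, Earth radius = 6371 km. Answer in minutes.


r = 29464.3940 km = 2.9464394e+07 m
T = 2*pi*sqrt(r^3/mu) = 2*pi*sqrt(2.5579529e+22 / 3.986e14)
T = 50333.5418 s = 838.8924 min

838.8924 minutes


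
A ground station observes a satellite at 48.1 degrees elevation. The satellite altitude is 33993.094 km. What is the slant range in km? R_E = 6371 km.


h = 33993.094 km, el = 48.1 deg
d = -R_E*sin(el) + sqrt((R_E*sin(el))^2 + 2*R_E*h + h^2)
d = -6371.0000*sin(0.8395034) + sqrt((6371.0000*0.7443115)^2 + 2*6371.0000*33993.094 + 33993.094^2)
d = 35397.2125 km

35397.2125 km


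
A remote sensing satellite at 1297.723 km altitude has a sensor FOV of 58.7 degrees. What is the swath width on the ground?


FOV = 58.7 deg = 1.0245 rad
swath = 2 * alt * tan(FOV/2) = 2 * 1297.723 * tan(0.5122541)
swath = 2 * 1297.723 * 0.5623219
swath = 1459.4761 km

1459.4761 km


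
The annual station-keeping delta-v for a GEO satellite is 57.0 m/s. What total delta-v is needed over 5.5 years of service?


dV = rate * years = 57.0 * 5.5
dV = 313.5000 m/s

313.5000 m/s


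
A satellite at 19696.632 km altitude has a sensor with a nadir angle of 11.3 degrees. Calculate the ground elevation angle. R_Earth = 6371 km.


r = R_E + alt = 26067.6320 km
Law of sines in the satellite / Earth-center / ground-point triangle:
  sin(nadir)/R_E = sin(90 + el)/r  =>  cos(el) = (r/R_E)*sin(nadir)
cos(el) = (26067.6320 / 6371.0000) * sin(11.3 deg) = 0.8017347
el = arccos(0.8017347) = 36.7039 deg
(Earth-central angle = 90 - nadir - el = 41.9961 deg)

36.7039 degrees


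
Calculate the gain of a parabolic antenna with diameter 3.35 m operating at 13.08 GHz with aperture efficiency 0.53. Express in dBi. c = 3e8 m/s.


lambda = c/f = 3e8 / 1.308e+10 = 0.02293578 m
G = eta*(pi*D/lambda)^2 = 0.53*(pi*3.35/0.02293578)^2
G = 111593.3224 (linear)
G = 10*log10(111593.3224) = 50.4764 dBi

50.4764 dBi


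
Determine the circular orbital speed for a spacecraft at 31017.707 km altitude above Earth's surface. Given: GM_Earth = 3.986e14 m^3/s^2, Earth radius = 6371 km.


r = R_E + alt = 6371.0 + 31017.707 = 37388.7070 km = 3.7388707e+07 m
v = sqrt(mu/r) = sqrt(3.986e14 / 3.7388707e+07) = 3265.1146 m/s = 3.2651 km/s

3.2651 km/s


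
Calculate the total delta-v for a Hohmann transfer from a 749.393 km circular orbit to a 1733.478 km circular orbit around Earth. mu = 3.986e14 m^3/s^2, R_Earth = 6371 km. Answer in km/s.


r1 = 7120.3930 km = 7.120393e+06 m
r2 = 8104.4780 km = 8.104478e+06 m
dv1 = sqrt(mu/r1)*(sqrt(2*r2/(r1+r2)) - 1) = 238.0192 m/s
dv2 = sqrt(mu/r2)*(1 - sqrt(2*r1/(r1+r2))) = 230.4355 m/s
total dv = |dv1| + |dv2| = 238.0192 + 230.4355 = 468.4548 m/s = 0.4684548 km/s

0.4685 km/s


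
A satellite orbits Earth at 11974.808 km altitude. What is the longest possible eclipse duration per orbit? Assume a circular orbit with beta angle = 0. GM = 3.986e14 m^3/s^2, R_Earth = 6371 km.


r = 18345.8080 km
T = 412.1594 min
Eclipse fraction = arcsin(R_E/r)/pi = arcsin(6371.0000/18345.8080)/pi
= arcsin(0.3472728)/pi = 0.1128922
Eclipse duration = 0.1128922 * 412.1594 = 46.5296 min

46.5296 minutes


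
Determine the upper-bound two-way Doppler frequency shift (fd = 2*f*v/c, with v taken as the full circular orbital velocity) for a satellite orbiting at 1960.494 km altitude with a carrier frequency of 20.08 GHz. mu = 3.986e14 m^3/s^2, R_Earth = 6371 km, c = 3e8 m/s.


r = 8.331494e+06 m
v = sqrt(mu/r) = 6916.8316 m/s (worst-case radial velocity)
f = 20.08 GHz = 2.008e+10 Hz
fd = 2*f*v/c = 2*2.008e+10*6916.8316/3.0e+08
fd = 925933.1943 Hz

925933.1943 Hz


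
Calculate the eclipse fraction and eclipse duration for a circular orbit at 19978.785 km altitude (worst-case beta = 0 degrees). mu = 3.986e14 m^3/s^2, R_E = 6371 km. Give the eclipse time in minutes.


r = 26349.7850 km
T = 709.4562 min
Eclipse fraction = arcsin(R_E/r)/pi = arcsin(6371.0000/26349.7850)/pi
= arcsin(0.2417857)/pi = 0.07773308
Eclipse duration = 0.07773308 * 709.4562 = 55.1482 min

55.1482 minutes


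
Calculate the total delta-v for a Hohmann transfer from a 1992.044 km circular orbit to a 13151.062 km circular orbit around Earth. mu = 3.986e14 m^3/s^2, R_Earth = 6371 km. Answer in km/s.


r1 = 8363.0440 km = 8.363044e+06 m
r2 = 19522.0620 km = 1.9522062e+07 m
dv1 = sqrt(mu/r1)*(sqrt(2*r2/(r1+r2)) - 1) = 1265.4018 m/s
dv2 = sqrt(mu/r2)*(1 - sqrt(2*r1/(r1+r2))) = 1019.0324 m/s
total dv = |dv1| + |dv2| = 1265.4018 + 1019.0324 = 2284.4342 m/s = 2.2844 km/s

2.2844 km/s


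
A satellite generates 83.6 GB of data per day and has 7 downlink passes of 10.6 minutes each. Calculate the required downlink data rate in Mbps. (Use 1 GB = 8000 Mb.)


total contact time = 7 * 10.6 * 60 = 4452.0000 s
data = 83.6 GB = 668800.0000 Mb
rate = 668800.0000 / 4452.0000 = 150.2246 Mbps

150.2246 Mbps


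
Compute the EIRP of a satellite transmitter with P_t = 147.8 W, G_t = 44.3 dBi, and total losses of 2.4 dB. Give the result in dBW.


Pt = 147.8 W = 21.6967 dBW
EIRP = Pt_dBW + Gt - losses = 21.6967 + 44.3 - 2.4 = 63.5967 dBW

63.5967 dBW


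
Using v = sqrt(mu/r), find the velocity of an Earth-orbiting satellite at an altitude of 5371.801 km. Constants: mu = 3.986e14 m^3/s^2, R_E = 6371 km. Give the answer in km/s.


r = R_E + alt = 6371.0 + 5371.801 = 11742.8010 km = 1.1742801e+07 m
v = sqrt(mu/r) = sqrt(3.986e14 / 1.1742801e+07) = 5826.1652 m/s = 5.8262 km/s

5.8262 km/s


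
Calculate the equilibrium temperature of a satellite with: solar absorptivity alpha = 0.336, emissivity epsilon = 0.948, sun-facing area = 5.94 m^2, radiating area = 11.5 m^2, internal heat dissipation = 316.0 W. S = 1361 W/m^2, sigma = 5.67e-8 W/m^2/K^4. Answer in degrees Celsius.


Numerator = alpha*S*A_sun + Q_int = 0.336*1361*5.94 + 316.0 = 3032.3382 W
Denominator = eps*sigma*A_rad = 0.948*5.67e-8*11.5 = 6.181434e-07 W/K^4
T^4 = 4.9055579e+09 K^4
T = 264.6501 K = -8.4999 C

-8.4999 degrees Celsius


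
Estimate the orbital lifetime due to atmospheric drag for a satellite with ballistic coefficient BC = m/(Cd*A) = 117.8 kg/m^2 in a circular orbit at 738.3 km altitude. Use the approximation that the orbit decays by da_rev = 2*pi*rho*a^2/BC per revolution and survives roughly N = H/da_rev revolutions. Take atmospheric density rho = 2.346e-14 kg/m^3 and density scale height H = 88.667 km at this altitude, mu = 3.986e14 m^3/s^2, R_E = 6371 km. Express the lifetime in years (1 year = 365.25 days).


a = R_E + alt = 7109.3000 km = 7.1093e+06 m
da_rev = 2*pi*rho*a^2/BC = 2*pi*2.346e-14*(7.1093e+06)^2/117.8 = 0.0632435541 m per revolution
N = H/da_rev = 88667.0000 m / 0.0632435541 m = 1.4019927e+06 revolutions
P = 2*pi*sqrt(a^3/mu) = 5965.5636 s
lifetime = N*P = 1.4019927e+06 * 5965.5636 = 8.3636766e+09 s = 96801.8121 days
years = 96801.8121 / 365.25 = 265.0289 years

265.0289 years


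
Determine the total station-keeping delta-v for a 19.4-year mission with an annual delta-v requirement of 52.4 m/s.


dV = rate * years = 52.4 * 19.4
dV = 1016.5600 m/s

1016.5600 m/s


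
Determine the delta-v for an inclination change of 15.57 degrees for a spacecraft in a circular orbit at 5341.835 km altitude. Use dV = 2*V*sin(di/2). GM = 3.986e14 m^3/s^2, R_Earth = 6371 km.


r = 11712.8350 km = 1.1712835e+07 m
V = sqrt(mu/r) = 5833.6133 m/s
di = 15.57 deg = 0.2717478 rad
dV = 2*V*sin(di/2) = 2*5833.6133*sin(0.1358739)
dV = 1580.3981 m/s = 1.5804 km/s

1.5804 km/s


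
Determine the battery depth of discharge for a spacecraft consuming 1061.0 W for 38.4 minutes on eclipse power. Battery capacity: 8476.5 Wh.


E_used = P * t / 60 = 1061.0 * 38.4 / 60 = 679.0400 Wh
DOD = E_used / E_total * 100 = 679.0400 / 8476.5 * 100
DOD = 8.0109 %

8.0109 %


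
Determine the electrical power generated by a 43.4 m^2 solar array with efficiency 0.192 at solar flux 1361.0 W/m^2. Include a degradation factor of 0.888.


P = area * eta * S * degradation
P = 43.4 * 0.192 * 1361.0 * 0.888
P = 10070.7554 W

10070.7554 W


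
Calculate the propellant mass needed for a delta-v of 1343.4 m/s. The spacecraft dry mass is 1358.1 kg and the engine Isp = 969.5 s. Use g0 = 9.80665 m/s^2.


ve = Isp * g0 = 969.5 * 9.80665 = 9507.547175 m/s
mass ratio = exp(dv/ve) = exp(1343.4/9507.547175) = 1.15176814
m_prop = m_dry * (mr - 1) = 1358.1 * (1.15176814 - 1)
m_prop = 206.1163 kg

206.1163 kg


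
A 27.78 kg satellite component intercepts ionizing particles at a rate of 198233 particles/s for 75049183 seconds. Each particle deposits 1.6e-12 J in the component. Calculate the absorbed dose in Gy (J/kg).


Total energy deposited = rate * time * E_per
  = 198233 * 75049183 * 1.6e-12 = 23.8036 J
Dose = E_total / mass = 23.8036 / 27.78
Dose = 0.8568596 Gy

0.8569 Gy


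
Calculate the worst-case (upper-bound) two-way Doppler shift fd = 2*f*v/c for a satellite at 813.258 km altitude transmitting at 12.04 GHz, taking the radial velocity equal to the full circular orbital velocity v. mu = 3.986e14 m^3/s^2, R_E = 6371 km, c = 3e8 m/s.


r = 7.184258e+06 m
v = sqrt(mu/r) = 7448.6520 m/s (worst-case radial velocity)
f = 12.04 GHz = 1.204e+10 Hz
fd = 2*f*v/c = 2*1.204e+10*7448.6520/3.0e+08
fd = 597878.4706 Hz

597878.4706 Hz


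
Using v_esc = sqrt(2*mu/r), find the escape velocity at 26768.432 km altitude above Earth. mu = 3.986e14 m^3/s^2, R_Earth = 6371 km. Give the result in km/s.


r = 6371.0 + 26768.432 = 33139.4320 km = 3.3139432e+07 m
v_esc = sqrt(2*mu/r) = sqrt(2*3.986e14 / 3.3139432e+07)
v_esc = 4904.6849 m/s = 4.9047 km/s

4.9047 km/s


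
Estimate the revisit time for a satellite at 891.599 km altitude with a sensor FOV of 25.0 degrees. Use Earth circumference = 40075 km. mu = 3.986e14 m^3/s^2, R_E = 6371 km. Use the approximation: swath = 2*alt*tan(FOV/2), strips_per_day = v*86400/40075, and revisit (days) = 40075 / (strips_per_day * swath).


swath = 2*891.599*tan(0.2181662) = 395.3255 km
v = sqrt(mu/r) = 7408.3691 m/s = 7.4084 km/s
strips/day = v*86400/40075 = 7.4084*86400/40075 = 15.9721
coverage/day = strips * swath = 15.9721 * 395.3255 = 6314.1898 km
revisit = 40075 / 6314.1898 = 6.3468 days

6.3468 days


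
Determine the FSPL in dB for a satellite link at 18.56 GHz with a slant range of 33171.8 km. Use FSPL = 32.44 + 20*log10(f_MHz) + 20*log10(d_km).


f = 18.56 GHz = 18560.0000 MHz
d = 33171.8 km
FSPL = 32.44 + 20*log10(18560.0000) + 20*log10(33171.8)
FSPL = 32.44 + 85.3716 + 90.4154
FSPL = 208.2269 dB

208.2269 dB


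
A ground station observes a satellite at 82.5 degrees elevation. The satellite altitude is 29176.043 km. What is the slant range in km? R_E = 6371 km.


h = 29176.043 km, el = 82.5 deg
d = -R_E*sin(el) + sqrt((R_E*sin(el))^2 + 2*R_E*h + h^2)
d = -6371.0000*sin(1.4399) + sqrt((6371.0000*0.9914449)^2 + 2*6371.0000*29176.043 + 29176.043^2)
d = 29220.8195 km

29220.8195 km


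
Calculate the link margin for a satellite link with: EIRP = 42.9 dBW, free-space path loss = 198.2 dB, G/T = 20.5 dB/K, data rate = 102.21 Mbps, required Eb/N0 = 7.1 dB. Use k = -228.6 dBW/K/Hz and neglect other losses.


C/N0 = EIRP - FSPL + G/T - k = 42.9 - 198.2 + 20.5 - (-228.6)
C/N0 = 93.8000 dB-Hz
R_b = 102.21 Mbps = 1.0221e+08 bps -> 10*log10(R_b) = 80.0949 dB-Hz
Eb/N0 = C/N0 - 10*log10(R_b) = 93.8000 - 80.0949 = 13.7051 dB
Margin = Eb/N0 - Eb/N0_req = 13.7051 - 7.1 = 6.6051 dB (link closes)

6.6051 dB


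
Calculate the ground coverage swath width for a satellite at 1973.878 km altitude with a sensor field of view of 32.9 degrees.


FOV = 32.9 deg = 0.5742133 rad
swath = 2 * alt * tan(FOV/2) = 2 * 1973.878 * tan(0.2871067)
swath = 2 * 1973.878 * 0.2952645
swath = 1165.6322 km

1165.6322 km


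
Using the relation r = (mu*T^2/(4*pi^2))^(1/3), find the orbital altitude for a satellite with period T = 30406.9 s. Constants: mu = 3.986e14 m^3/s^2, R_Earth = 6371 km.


T = 30406.9 s
r = (mu*T^2/(4*pi^2))^(1/3) = (3.986e14 * 30406.9^2 / (4*pi^2))^(1/3)
r = 2.1055907e+07 m = 21055.9068 km
alt = r - R_E = 21055.9068 - 6371 = 14684.9068 km

14684.9068 km


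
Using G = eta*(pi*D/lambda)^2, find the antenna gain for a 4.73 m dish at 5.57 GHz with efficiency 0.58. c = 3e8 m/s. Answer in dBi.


lambda = c/f = 3e8 / 5.57e+09 = 0.05385996 m
G = eta*(pi*D/lambda)^2 = 0.58*(pi*4.73/0.05385996)^2
G = 44148.6981 (linear)
G = 10*log10(44148.6981) = 46.4492 dBi

46.4492 dBi


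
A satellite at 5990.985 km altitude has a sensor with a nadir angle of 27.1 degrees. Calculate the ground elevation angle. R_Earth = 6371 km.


r = R_E + alt = 12361.9850 km
Law of sines in the satellite / Earth-center / ground-point triangle:
  sin(nadir)/R_E = sin(90 + el)/r  =>  cos(el) = (r/R_E)*sin(nadir)
cos(el) = (12361.9850 / 6371.0000) * sin(27.1 deg) = 0.8839176
el = arccos(0.8839176) = 27.8814 deg
(Earth-central angle = 90 - nadir - el = 35.0186 deg)

27.8814 degrees


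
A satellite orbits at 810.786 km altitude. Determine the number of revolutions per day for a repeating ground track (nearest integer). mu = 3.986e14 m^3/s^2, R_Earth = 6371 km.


r = 7.181786e+06 m
T = 2*pi*sqrt(r^3/mu) = 6057.0326 s = 100.9505 min
revs/day = 1440 / 100.9505 = 14.2644
Rounded: 14 revolutions per day

14 revolutions per day


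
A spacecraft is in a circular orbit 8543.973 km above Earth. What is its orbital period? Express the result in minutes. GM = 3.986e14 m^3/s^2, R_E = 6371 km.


r = 14914.9730 km = 1.4914973e+07 m
T = 2*pi*sqrt(r^3/mu) = 2*pi*sqrt(3.3179315e+21 / 3.986e14)
T = 18127.7928 s = 302.1299 min

302.1299 minutes


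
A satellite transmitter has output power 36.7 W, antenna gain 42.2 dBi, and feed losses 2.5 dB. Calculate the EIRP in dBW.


Pt = 36.7 W = 15.6467 dBW
EIRP = Pt_dBW + Gt - losses = 15.6467 + 42.2 - 2.5 = 55.3467 dBW

55.3467 dBW


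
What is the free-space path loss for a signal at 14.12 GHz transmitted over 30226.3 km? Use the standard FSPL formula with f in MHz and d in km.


f = 14.12 GHz = 14120.0000 MHz
d = 30226.3 km
FSPL = 32.44 + 20*log10(14120.0000) + 20*log10(30226.3)
FSPL = 32.44 + 82.9967 + 89.6077
FSPL = 205.0444 dB

205.0444 dB


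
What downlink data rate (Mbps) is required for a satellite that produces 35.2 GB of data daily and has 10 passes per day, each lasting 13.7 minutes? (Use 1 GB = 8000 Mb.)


total contact time = 10 * 13.7 * 60 = 8220.0000 s
data = 35.2 GB = 281600.0000 Mb
rate = 281600.0000 / 8220.0000 = 34.2579 Mbps

34.2579 Mbps


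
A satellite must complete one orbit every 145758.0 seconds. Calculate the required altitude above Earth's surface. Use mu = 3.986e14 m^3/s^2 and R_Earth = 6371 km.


T = 145758.0 s
r = (mu*T^2/(4*pi^2))^(1/3) = (3.986e14 * 145758.0^2 / (4*pi^2))^(1/3)
r = 5.986148e+07 m = 59861.4804 km
alt = r - R_E = 59861.4804 - 6371 = 53490.4804 km

53490.4804 km


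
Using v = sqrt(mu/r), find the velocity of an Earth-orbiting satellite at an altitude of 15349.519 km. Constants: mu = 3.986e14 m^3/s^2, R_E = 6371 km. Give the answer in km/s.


r = R_E + alt = 6371.0 + 15349.519 = 21720.5190 km = 2.1720519e+07 m
v = sqrt(mu/r) = sqrt(3.986e14 / 2.1720519e+07) = 4283.8430 m/s = 4.2838 km/s

4.2838 km/s


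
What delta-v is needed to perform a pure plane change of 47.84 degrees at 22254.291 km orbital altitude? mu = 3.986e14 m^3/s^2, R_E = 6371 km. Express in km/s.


r = 28625.2910 km = 2.8625291e+07 m
V = sqrt(mu/r) = 3731.5880 m/s
di = 47.84 deg = 0.8349655 rad
dV = 2*V*sin(di/2) = 2*3731.5880*sin(0.4174828)
dV = 3026.0246 m/s = 3.0260 km/s

3.0260 km/s


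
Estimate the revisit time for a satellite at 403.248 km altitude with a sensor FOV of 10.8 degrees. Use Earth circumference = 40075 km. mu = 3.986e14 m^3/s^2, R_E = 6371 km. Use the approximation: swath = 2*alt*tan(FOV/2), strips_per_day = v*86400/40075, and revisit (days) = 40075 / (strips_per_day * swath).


swath = 2*403.248*tan(0.09424778) = 76.2363 km
v = sqrt(mu/r) = 7670.7548 m/s = 7.6708 km/s
strips/day = v*86400/40075 = 7.6708*86400/40075 = 16.5378
coverage/day = strips * swath = 16.5378 * 76.2363 = 1260.7827 km
revisit = 40075 / 1260.7827 = 31.7858 days

31.7858 days


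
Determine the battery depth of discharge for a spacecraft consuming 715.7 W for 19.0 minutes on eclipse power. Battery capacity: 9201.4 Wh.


E_used = P * t / 60 = 715.7 * 19.0 / 60 = 226.6383 Wh
DOD = E_used / E_total * 100 = 226.6383 / 9201.4 * 100
DOD = 2.4631 %

2.4631 %


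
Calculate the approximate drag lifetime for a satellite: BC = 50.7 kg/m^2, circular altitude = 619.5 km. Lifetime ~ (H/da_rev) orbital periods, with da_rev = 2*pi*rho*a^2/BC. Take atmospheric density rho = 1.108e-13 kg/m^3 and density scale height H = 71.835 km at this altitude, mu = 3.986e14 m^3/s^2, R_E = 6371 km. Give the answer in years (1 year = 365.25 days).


a = R_E + alt = 6990.5000 km = 6.9905e+06 m
da_rev = 2*pi*rho*a^2/BC = 2*pi*1.108e-13*(6.9905e+06)^2/50.7 = 0.671008698 m per revolution
N = H/da_rev = 71835.0000 m / 0.671008698 m = 107055.2442 revolutions
P = 2*pi*sqrt(a^3/mu) = 5816.6587 s
lifetime = N*P = 107055.2442 * 5816.6587 = 6.2270382e+08 s = 7207.2201 days
years = 7207.2201 / 365.25 = 19.7323 years

19.7323 years


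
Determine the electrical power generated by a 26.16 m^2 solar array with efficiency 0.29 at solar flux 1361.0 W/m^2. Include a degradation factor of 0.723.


P = area * eta * S * degradation
P = 26.16 * 0.29 * 1361.0 * 0.723
P = 7465.0404 W

7465.0404 W


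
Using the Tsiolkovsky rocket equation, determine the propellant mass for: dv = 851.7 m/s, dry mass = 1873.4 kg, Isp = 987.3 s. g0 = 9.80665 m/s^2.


ve = Isp * g0 = 987.3 * 9.80665 = 9682.105545 m/s
mass ratio = exp(dv/ve) = exp(851.7/9682.105545) = 1.09195144
m_prop = m_dry * (mr - 1) = 1873.4 * (1.09195144 - 1)
m_prop = 172.2618 kg

172.2618 kg


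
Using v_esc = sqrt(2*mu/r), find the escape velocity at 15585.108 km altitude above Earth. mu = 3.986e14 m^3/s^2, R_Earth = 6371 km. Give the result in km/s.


r = 6371.0 + 15585.108 = 21956.1080 km = 2.1956108e+07 m
v_esc = sqrt(2*mu/r) = sqrt(2*3.986e14 / 2.1956108e+07)
v_esc = 6025.6786 m/s = 6.0257 km/s

6.0257 km/s


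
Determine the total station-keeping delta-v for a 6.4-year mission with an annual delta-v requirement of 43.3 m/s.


dV = rate * years = 43.3 * 6.4
dV = 277.1200 m/s

277.1200 m/s


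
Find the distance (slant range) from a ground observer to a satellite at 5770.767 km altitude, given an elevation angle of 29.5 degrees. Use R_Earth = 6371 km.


h = 5770.767 km, el = 29.5 deg
d = -R_E*sin(el) + sqrt((R_E*sin(el))^2 + 2*R_E*h + h^2)
d = -6371.0000*sin(0.5148721) + sqrt((6371.0000*0.4924236)^2 + 2*6371.0000*5770.767 + 5770.767^2)
d = 7664.3935 km

7664.3935 km


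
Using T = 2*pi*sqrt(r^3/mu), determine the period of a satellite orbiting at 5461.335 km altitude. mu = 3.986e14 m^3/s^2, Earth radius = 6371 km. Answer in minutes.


r = 11832.3350 km = 1.1832335e+07 m
T = 2*pi*sqrt(r^3/mu) = 2*pi*sqrt(1.656576e+21 / 3.986e14)
T = 12809.0496 s = 213.4842 min

213.4842 minutes


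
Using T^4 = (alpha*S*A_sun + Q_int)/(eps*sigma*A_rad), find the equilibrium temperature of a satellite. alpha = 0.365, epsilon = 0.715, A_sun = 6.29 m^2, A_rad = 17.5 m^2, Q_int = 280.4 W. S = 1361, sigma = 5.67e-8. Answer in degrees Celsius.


Numerator = alpha*S*A_sun + Q_int = 0.365*1361*6.29 + 280.4 = 3405.0518 W
Denominator = eps*sigma*A_rad = 0.715*5.67e-8*17.5 = 7.0945875e-07 W/K^4
T^4 = 4.7995065e+09 K^4
T = 263.2080 K = -9.9420 C

-9.9420 degrees Celsius


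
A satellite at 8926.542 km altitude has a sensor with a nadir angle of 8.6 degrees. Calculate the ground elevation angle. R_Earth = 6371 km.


r = R_E + alt = 15297.5420 km
Law of sines in the satellite / Earth-center / ground-point triangle:
  sin(nadir)/R_E = sin(90 + el)/r  =>  cos(el) = (r/R_E)*sin(nadir)
cos(el) = (15297.5420 / 6371.0000) * sin(8.6 deg) = 0.3590525
el = arccos(0.3590525) = 68.9580 deg
(Earth-central angle = 90 - nadir - el = 12.4420 deg)

68.9580 degrees


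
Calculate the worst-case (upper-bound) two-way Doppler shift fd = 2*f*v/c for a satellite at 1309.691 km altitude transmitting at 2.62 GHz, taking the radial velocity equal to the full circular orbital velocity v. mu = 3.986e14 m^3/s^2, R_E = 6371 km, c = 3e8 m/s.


r = 7.680691e+06 m
v = sqrt(mu/r) = 7203.9137 m/s (worst-case radial velocity)
f = 2.62 GHz = 2.62e+09 Hz
fd = 2*f*v/c = 2*2.62e+09*7203.9137/3.0e+08
fd = 125828.3590 Hz

125828.3590 Hz


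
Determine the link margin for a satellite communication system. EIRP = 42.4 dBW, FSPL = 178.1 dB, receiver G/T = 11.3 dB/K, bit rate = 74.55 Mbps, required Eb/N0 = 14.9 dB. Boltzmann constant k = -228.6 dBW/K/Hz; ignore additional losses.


C/N0 = EIRP - FSPL + G/T - k = 42.4 - 178.1 + 11.3 - (-228.6)
C/N0 = 104.2000 dB-Hz
R_b = 74.55 Mbps = 7.455e+07 bps -> 10*log10(R_b) = 78.7245 dB-Hz
Eb/N0 = C/N0 - 10*log10(R_b) = 104.2000 - 78.7245 = 25.4755 dB
Margin = Eb/N0 - Eb/N0_req = 25.4755 - 14.9 = 10.5755 dB (link closes)

10.5755 dB


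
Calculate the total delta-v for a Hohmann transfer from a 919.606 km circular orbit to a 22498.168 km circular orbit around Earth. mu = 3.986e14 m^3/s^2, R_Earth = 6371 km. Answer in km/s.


r1 = 7290.6060 km = 7.290606e+06 m
r2 = 28869.1680 km = 2.8869168e+07 m
dv1 = sqrt(mu/r1)*(sqrt(2*r2/(r1+r2)) - 1) = 1949.2994 m/s
dv2 = sqrt(mu/r2)*(1 - sqrt(2*r1/(r1+r2))) = 1356.2089 m/s
total dv = |dv1| + |dv2| = 1949.2994 + 1356.2089 = 3305.5082 m/s = 3.3055 km/s

3.3055 km/s


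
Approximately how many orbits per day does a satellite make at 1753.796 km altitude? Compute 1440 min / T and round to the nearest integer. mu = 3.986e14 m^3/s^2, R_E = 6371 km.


r = 8.124796e+06 m
T = 2*pi*sqrt(r^3/mu) = 7288.3617 s = 121.4727 min
revs/day = 1440 / 121.4727 = 11.8545
Rounded: 12 revolutions per day

12 revolutions per day


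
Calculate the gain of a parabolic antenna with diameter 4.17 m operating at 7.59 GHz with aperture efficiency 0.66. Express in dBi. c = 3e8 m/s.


lambda = c/f = 3e8 / 7.59e+09 = 0.03952569 m
G = eta*(pi*D/lambda)^2 = 0.66*(pi*4.17/0.03952569)^2
G = 72503.1429 (linear)
G = 10*log10(72503.1429) = 48.6036 dBi

48.6036 dBi


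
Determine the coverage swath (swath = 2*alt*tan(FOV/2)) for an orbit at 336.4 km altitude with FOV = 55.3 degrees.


FOV = 55.3 deg = 0.9651671 rad
swath = 2 * alt * tan(FOV/2) = 2 * 336.4 * tan(0.4825835)
swath = 2 * 336.4 * 0.523899
swath = 352.4793 km

352.4793 km


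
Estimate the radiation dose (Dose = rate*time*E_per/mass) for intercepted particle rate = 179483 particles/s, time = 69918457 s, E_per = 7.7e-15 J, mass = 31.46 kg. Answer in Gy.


Total energy deposited = rate * time * E_per
  = 179483 * 69918457 * 7.7e-15 = 0.09662864 J
Dose = E_total / mass = 0.09662864 / 31.46
Dose = 0.003071476 Gy

0.0031 Gy


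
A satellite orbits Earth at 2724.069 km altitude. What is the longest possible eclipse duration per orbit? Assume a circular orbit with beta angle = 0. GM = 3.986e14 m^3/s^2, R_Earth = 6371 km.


r = 9095.0690 km
T = 143.8696 min
Eclipse fraction = arcsin(R_E/r)/pi = arcsin(6371.0000/9095.0690)/pi
= arcsin(0.7004895)/pi = 0.2470349
Eclipse duration = 0.2470349 * 143.8696 = 35.5408 min

35.5408 minutes


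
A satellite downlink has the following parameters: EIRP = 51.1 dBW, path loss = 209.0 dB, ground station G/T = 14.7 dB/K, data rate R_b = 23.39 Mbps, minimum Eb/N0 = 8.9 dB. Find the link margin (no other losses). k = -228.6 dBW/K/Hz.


C/N0 = EIRP - FSPL + G/T - k = 51.1 - 209.0 + 14.7 - (-228.6)
C/N0 = 85.4000 dB-Hz
R_b = 23.39 Mbps = 2.339e+07 bps -> 10*log10(R_b) = 73.6903 dB-Hz
Eb/N0 = C/N0 - 10*log10(R_b) = 85.4000 - 73.6903 = 11.7097 dB
Margin = Eb/N0 - Eb/N0_req = 11.7097 - 8.9 = 2.8097 dB (link closes)

2.8097 dB


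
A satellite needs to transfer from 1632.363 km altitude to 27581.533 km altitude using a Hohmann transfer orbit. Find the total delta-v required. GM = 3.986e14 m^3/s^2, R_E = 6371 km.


r1 = 8003.3630 km = 8.003363e+06 m
r2 = 33952.5330 km = 3.3952533e+07 m
dv1 = sqrt(mu/r1)*(sqrt(2*r2/(r1+r2)) - 1) = 1920.9531 m/s
dv2 = sqrt(mu/r2)*(1 - sqrt(2*r1/(r1+r2))) = 1310.0075 m/s
total dv = |dv1| + |dv2| = 1920.9531 + 1310.0075 = 3230.9605 m/s = 3.2310 km/s

3.2310 km/s


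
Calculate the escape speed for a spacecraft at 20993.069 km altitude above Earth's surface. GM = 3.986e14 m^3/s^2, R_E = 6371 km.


r = 6371.0 + 20993.069 = 27364.0690 km = 2.7364069e+07 m
v_esc = sqrt(2*mu/r) = sqrt(2*3.986e14 / 2.7364069e+07)
v_esc = 5397.5081 m/s = 5.3975 km/s

5.3975 km/s


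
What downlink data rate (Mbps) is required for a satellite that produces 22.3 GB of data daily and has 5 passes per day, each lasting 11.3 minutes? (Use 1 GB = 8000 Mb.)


total contact time = 5 * 11.3 * 60 = 3390.0000 s
data = 22.3 GB = 178400.0000 Mb
rate = 178400.0000 / 3390.0000 = 52.6254 Mbps

52.6254 Mbps


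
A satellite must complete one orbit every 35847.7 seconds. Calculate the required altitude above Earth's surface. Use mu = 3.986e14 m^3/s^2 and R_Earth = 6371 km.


T = 35847.7 s
r = (mu*T^2/(4*pi^2))^(1/3) = (3.986e14 * 35847.7^2 / (4*pi^2))^(1/3)
r = 2.3498134e+07 m = 23498.1344 km
alt = r - R_E = 23498.1344 - 6371 = 17127.1344 km

17127.1344 km


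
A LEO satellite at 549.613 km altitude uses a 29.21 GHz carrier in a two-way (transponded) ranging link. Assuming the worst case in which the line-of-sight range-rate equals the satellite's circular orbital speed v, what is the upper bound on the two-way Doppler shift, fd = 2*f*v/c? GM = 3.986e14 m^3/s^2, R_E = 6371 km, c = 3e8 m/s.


r = 6.920613e+06 m
v = sqrt(mu/r) = 7589.2064 m/s (worst-case radial velocity)
f = 29.21 GHz = 2.921e+10 Hz
fd = 2*f*v/c = 2*2.921e+10*7589.2064/3.0e+08
fd = 1.4778715e+06 Hz

1.4779e+06 Hz


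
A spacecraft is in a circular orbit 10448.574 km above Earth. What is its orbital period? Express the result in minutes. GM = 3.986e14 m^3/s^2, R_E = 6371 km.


r = 16819.5740 km = 1.6819574e+07 m
T = 2*pi*sqrt(r^3/mu) = 2*pi*sqrt(4.758225e+21 / 3.986e14)
T = 21708.6946 s = 361.8116 min

361.8116 minutes


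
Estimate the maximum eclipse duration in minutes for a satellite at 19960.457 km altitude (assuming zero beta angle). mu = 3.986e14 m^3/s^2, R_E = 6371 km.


r = 26331.4570 km
T = 708.7161 min
Eclipse fraction = arcsin(R_E/r)/pi = arcsin(6371.0000/26331.4570)/pi
= arcsin(0.2419539)/pi = 0.07778829
Eclipse duration = 0.07778829 * 708.7161 = 55.1298 min

55.1298 minutes


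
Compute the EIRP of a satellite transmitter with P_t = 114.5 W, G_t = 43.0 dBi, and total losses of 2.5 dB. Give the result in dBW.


Pt = 114.5 W = 20.5881 dBW
EIRP = Pt_dBW + Gt - losses = 20.5881 + 43.0 - 2.5 = 61.0881 dBW

61.0881 dBW


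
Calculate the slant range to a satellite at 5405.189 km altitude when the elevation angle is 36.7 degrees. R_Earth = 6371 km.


h = 5405.189 km, el = 36.7 deg
d = -R_E*sin(el) + sqrt((R_E*sin(el))^2 + 2*R_E*h + h^2)
d = -6371.0000*sin(0.6405358) + sqrt((6371.0000*0.5976251)^2 + 2*6371.0000*5405.189 + 5405.189^2)
d = 6803.1764 km

6803.1764 km


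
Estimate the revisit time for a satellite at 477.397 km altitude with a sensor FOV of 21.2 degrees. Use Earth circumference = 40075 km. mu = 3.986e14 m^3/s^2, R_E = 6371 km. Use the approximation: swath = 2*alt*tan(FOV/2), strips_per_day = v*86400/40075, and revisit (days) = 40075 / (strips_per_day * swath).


swath = 2*477.397*tan(0.1850049) = 178.6848 km
v = sqrt(mu/r) = 7629.1154 m/s = 7.6291 km/s
strips/day = v*86400/40075 = 7.6291*86400/40075 = 16.4480
coverage/day = strips * swath = 16.4480 * 178.6848 = 2939.0170 km
revisit = 40075 / 2939.0170 = 13.6355 days

13.6355 days


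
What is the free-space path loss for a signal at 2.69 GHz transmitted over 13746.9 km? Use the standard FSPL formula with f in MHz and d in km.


f = 2.69 GHz = 2690.0000 MHz
d = 13746.9 km
FSPL = 32.44 + 20*log10(2690.0000) + 20*log10(13746.9)
FSPL = 32.44 + 68.5950 + 82.7641
FSPL = 183.7991 dB

183.7991 dB


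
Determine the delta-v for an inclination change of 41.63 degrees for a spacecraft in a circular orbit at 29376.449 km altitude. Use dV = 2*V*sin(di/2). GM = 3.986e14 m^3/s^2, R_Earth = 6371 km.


r = 35747.4490 km = 3.5747449e+07 m
V = sqrt(mu/r) = 3339.2284 m/s
di = 41.63 deg = 0.7265806 rad
dV = 2*V*sin(di/2) = 2*3339.2284*sin(0.3632903)
dV = 2373.2009 m/s = 2.3732 km/s

2.3732 km/s


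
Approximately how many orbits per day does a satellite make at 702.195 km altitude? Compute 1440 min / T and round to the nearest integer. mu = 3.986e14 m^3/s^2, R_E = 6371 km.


r = 7.073195e+06 m
T = 2*pi*sqrt(r^3/mu) = 5920.1767 s = 98.6696 min
revs/day = 1440 / 98.6696 = 14.5942
Rounded: 15 revolutions per day

15 revolutions per day


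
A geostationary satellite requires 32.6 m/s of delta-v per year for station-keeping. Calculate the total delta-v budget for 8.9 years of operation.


dV = rate * years = 32.6 * 8.9
dV = 290.1400 m/s

290.1400 m/s


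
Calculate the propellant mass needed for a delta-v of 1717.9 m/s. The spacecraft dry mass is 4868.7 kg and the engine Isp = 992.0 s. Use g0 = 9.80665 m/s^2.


ve = Isp * g0 = 992.0 * 9.80665 = 9728.196800 m/s
mass ratio = exp(dv/ve) = exp(1717.9/9728.196800) = 1.19314153
m_prop = m_dry * (mr - 1) = 4868.7 * (1.19314153 - 1)
m_prop = 940.3481 kg

940.3481 kg


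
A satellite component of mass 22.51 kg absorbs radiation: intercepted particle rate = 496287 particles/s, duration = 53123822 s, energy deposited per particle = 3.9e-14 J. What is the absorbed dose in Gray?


Total energy deposited = rate * time * E_per
  = 496287 * 53123822 * 3.9e-14 = 1.0282 J
Dose = E_total / mass = 1.0282 / 22.51
Dose = 0.04567845 Gy

0.0457 Gy


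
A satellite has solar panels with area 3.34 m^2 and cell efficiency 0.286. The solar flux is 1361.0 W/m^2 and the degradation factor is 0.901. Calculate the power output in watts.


P = area * eta * S * degradation
P = 3.34 * 0.286 * 1361.0 * 0.901
P = 1171.3736 W

1171.3736 W


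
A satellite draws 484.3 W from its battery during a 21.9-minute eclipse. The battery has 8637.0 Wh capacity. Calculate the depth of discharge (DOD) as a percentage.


E_used = P * t / 60 = 484.3 * 21.9 / 60 = 176.7695 Wh
DOD = E_used / E_total * 100 = 176.7695 / 8637.0 * 100
DOD = 2.0467 %

2.0467 %


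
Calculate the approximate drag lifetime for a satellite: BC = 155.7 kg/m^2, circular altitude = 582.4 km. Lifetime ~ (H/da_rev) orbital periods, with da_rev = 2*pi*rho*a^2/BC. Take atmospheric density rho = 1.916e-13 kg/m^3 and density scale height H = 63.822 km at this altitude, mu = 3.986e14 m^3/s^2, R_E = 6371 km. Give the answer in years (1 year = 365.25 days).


a = R_E + alt = 6953.4000 km = 6.9534e+06 m
da_rev = 2*pi*rho*a^2/BC = 2*pi*1.916e-13*(6.9534e+06)^2/155.7 = 0.373836057 m per revolution
N = H/da_rev = 63822.0000 m / 0.373836057 m = 170721.8949 revolutions
P = 2*pi*sqrt(a^3/mu) = 5770.4149 s
lifetime = N*P = 170721.8949 * 5770.4149 = 9.8513617e+08 s = 11402.0390 days
years = 11402.0390 / 365.25 = 31.2171 years

31.2171 years


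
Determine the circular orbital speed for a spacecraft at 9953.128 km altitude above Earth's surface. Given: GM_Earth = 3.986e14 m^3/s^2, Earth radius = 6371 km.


r = R_E + alt = 6371.0 + 9953.128 = 16324.1280 km = 1.6324128e+07 m
v = sqrt(mu/r) = sqrt(3.986e14 / 1.6324128e+07) = 4941.4414 m/s = 4.9414 km/s

4.9414 km/s


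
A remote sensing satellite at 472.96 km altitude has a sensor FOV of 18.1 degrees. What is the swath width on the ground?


FOV = 18.1 deg = 0.3159046 rad
swath = 2 * alt * tan(FOV/2) = 2 * 472.96 * tan(0.1579523)
swath = 2 * 472.96 * 0.1592791
swath = 150.6653 km

150.6653 km


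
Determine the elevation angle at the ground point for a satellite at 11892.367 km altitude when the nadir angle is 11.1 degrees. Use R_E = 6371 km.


r = R_E + alt = 18263.3670 km
Law of sines in the satellite / Earth-center / ground-point triangle:
  sin(nadir)/R_E = sin(90 + el)/r  =>  cos(el) = (r/R_E)*sin(nadir)
cos(el) = (18263.3670 / 6371.0000) * sin(11.1 deg) = 0.5518913
el = arccos(0.5518913) = 56.5031 deg
(Earth-central angle = 90 - nadir - el = 22.3969 deg)

56.5031 degrees


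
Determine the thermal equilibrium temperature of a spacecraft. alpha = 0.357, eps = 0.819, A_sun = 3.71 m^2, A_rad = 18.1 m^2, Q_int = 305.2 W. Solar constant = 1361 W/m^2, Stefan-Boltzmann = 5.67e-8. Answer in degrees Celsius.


Numerator = alpha*S*A_sun + Q_int = 0.357*1361*3.71 + 305.2 = 2107.8037 W
Denominator = eps*sigma*A_rad = 0.819*5.67e-8*18.1 = 8.4051513e-07 W/K^4
T^4 = 2.5077522e+09 K^4
T = 223.7799 K = -49.3701 C

-49.3701 degrees Celsius


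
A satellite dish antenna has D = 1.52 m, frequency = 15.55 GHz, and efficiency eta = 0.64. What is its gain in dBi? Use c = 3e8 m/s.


lambda = c/f = 3e8 / 1.555e+10 = 0.0192926 m
G = eta*(pi*D/lambda)^2 = 0.64*(pi*1.52/0.0192926)^2
G = 39208.9464 (linear)
G = 10*log10(39208.9464) = 45.9339 dBi

45.9339 dBi


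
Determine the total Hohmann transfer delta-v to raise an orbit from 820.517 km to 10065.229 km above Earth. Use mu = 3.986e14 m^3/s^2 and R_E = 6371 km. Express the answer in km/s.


r1 = 7191.5170 km = 7.191517e+06 m
r2 = 16436.2290 km = 1.6436229e+07 m
dv1 = sqrt(mu/r1)*(sqrt(2*r2/(r1+r2)) - 1) = 1336.4996 m/s
dv2 = sqrt(mu/r2)*(1 - sqrt(2*r1/(r1+r2))) = 1082.3464 m/s
total dv = |dv1| + |dv2| = 1336.4996 + 1082.3464 = 2418.8460 m/s = 2.4188 km/s

2.4188 km/s


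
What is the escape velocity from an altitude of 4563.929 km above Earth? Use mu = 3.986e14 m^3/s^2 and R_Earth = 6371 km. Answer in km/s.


r = 6371.0 + 4563.929 = 10934.9290 km = 1.0934929e+07 m
v_esc = sqrt(2*mu/r) = sqrt(2*3.986e14 / 1.0934929e+07)
v_esc = 8538.3836 m/s = 8.5384 km/s

8.5384 km/s


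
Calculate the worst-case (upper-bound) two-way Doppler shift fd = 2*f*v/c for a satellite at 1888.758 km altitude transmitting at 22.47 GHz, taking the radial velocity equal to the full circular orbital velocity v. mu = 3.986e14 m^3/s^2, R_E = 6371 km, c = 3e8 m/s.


r = 8.259758e+06 m
v = sqrt(mu/r) = 6946.8030 m/s (worst-case radial velocity)
f = 22.47 GHz = 2.247e+10 Hz
fd = 2*f*v/c = 2*2.247e+10*6946.8030/3.0e+08
fd = 1.0406311e+06 Hz

1.0406e+06 Hz


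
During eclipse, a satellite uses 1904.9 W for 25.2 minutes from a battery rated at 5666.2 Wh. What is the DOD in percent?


E_used = P * t / 60 = 1904.9 * 25.2 / 60 = 800.0580 Wh
DOD = E_used / E_total * 100 = 800.0580 / 5666.2 * 100
DOD = 14.1198 %

14.1198 %


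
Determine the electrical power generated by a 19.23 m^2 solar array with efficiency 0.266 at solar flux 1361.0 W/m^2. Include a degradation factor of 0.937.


P = area * eta * S * degradation
P = 19.23 * 0.266 * 1361.0 * 0.937
P = 6523.1691 W

6523.1691 W


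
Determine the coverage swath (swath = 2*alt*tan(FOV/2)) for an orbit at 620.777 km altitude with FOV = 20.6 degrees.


FOV = 20.6 deg = 0.3595378 rad
swath = 2 * alt * tan(FOV/2) = 2 * 620.777 * tan(0.1797689)
swath = 2 * 620.777 * 0.1817308
swath = 225.6286 km

225.6286 km


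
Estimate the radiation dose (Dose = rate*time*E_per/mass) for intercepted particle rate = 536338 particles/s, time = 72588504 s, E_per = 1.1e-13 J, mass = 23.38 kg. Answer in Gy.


Total energy deposited = rate * time * E_per
  = 536338 * 72588504 * 1.1e-13 = 4.2825 J
Dose = E_total / mass = 4.2825 / 23.38
Dose = 0.1831701 Gy

0.1832 Gy


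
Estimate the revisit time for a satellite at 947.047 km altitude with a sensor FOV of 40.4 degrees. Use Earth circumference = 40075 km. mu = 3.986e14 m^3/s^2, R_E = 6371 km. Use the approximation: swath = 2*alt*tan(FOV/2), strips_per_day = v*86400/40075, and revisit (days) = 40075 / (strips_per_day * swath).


swath = 2*947.047*tan(0.3525565) = 696.8909 km
v = sqrt(mu/r) = 7380.2496 m/s = 7.3802 km/s
strips/day = v*86400/40075 = 7.3802*86400/40075 = 15.9115
coverage/day = strips * swath = 15.9115 * 696.8909 = 11088.5831 km
revisit = 40075 / 11088.5831 = 3.6141 days

3.6141 days


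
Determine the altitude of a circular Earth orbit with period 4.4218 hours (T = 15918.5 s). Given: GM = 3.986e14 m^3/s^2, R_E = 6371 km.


T = 15918.5 s
r = (mu*T^2/(4*pi^2))^(1/3) = (3.986e14 * 15918.5^2 / (4*pi^2))^(1/3)
r = 1.3677098e+07 m = 13677.0976 km
alt = r - R_E = 13677.0976 - 6371 = 7306.0976 km

7306.0976 km


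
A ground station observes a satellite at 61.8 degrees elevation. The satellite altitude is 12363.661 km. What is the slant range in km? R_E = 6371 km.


h = 12363.661 km, el = 61.8 deg
d = -R_E*sin(el) + sqrt((R_E*sin(el))^2 + 2*R_E*h + h^2)
d = -6371.0000*sin(1.0786) + sqrt((6371.0000*0.8813035)^2 + 2*6371.0000*12363.661 + 12363.661^2)
d = 12876.3943 km

12876.3943 km


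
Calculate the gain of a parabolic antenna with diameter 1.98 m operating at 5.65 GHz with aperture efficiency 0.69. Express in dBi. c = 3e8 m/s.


lambda = c/f = 3e8 / 5.65e+09 = 0.05309735 m
G = eta*(pi*D/lambda)^2 = 0.69*(pi*1.98/0.05309735)^2
G = 9469.6429 (linear)
G = 10*log10(9469.6429) = 39.7633 dBi

39.7633 dBi


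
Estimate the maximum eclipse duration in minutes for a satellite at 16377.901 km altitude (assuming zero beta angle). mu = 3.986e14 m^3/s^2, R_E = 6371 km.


r = 22748.9010 km
T = 569.1157 min
Eclipse fraction = arcsin(R_E/r)/pi = arcsin(6371.0000/22748.9010)/pi
= arcsin(0.2800575)/pi = 0.09035353
Eclipse duration = 0.09035353 * 569.1157 = 51.4216 min

51.4216 minutes
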